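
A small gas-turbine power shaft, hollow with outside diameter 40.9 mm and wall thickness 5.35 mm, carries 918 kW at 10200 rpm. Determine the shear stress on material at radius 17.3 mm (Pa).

7.70e7 Pa

ω = 2π·10200/60 = 1068 rad/s, so T = P/ω = 918×10³ / 1068 = 859.4 N·m.
J = π(d_o⁴ − d_i⁴)/32 = π(0.0409⁴ − 0.0302⁴)/32 = 1.931×10^-7 m⁴.
Shear stress varies linearly with radius: τ = T·r/J = 859.4 × 0.0173 / 1.931×10^-7 = 7.701×10^7 Pa.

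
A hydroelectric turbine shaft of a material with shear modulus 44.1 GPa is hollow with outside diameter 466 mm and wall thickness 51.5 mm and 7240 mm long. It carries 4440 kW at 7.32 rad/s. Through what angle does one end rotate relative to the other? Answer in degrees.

1.95°

ω = 7.32 rad/s, so T = P/ω = 4440×10³ / 7.320 = 606600 N·m.
J = π(d_o⁴ − d_i⁴)/32 = π(0.466⁴ − 0.363⁴)/32 = 2.925×10^-3 m⁴.
θ = T·L/(G·J) = 606600 × 7.24 / (44.1×10⁹ × 2.925×10^-3) = 0.03404 rad.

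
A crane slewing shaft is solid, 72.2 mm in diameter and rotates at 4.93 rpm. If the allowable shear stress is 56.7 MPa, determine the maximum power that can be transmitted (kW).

J = πd⁴/32 = π(0.0722)⁴/32 = 2.668×10^-6 m⁴.
T_max = τ_allow·J/r = 5.67×10^7 × 2.668×10^-6 / 0.0361 = 4190 N·m.
ω = 2π·4.93/60 = 0.5163 rad/s, so P_max = T_max·ω = 2163 W.

2.16 kW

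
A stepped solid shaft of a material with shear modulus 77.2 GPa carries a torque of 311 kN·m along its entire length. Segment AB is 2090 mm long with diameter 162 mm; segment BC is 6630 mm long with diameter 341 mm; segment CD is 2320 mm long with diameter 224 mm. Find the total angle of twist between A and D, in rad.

0.182 rad

J_AB = π(0.162)⁴/32 = 6.76×10^-5 m⁴; J_BC = π(0.341)⁴/32 = 1.33×10^-3 m⁴; J_CD = π(0.224)⁴/32 = 2.47×10^-4 m⁴.
θ = (T/G)·Σ L_i/J_i = (311000/77.2×10⁹)·(2.09/6.76×10^-5 + 6.63/1.33×10^-3 + 2.32/2.47×10^-4) = 0.1825 rad.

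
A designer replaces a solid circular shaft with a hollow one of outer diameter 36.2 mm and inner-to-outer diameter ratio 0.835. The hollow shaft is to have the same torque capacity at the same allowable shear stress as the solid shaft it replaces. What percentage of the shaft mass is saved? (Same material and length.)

52.8 %

Equal τ_max and T ⇒ the solid shaft needs d_s³ = d_o³(1−k⁴), so d_s = 36.2·(1−0.835⁴)^(1/3) = 29.00 mm.
Area ratio A_h/A_s = d_o²(1−k²)/d_s² = (1−k²)/(1−k⁴)^(2/3) = 0.4719.
Mass saving = 1 − 0.4719 = 52.8 %.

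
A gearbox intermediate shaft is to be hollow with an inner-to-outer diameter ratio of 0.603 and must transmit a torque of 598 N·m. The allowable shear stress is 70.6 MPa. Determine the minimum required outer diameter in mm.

For a hollow shaft with d_i/d_o = 0.603: τ_max = 16T/(π d_o³ (1−k⁴)), so d_o = [16T/(π τ_allow (1−k⁴))]^(1/3) = [16·598.0/(π·7.06×10^7·0.8678)]^(1/3) = 0.03677 m.

36.8 mm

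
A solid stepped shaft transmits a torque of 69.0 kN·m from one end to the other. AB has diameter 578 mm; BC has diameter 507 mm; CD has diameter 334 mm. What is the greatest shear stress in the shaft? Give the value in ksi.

Under the same torque, τ_max = 16T/(πd³) is largest where d is smallest — segment CD (d = 334 mm).
τ_max = 16·69000/(π·(0.334)³) = 9.431×10^6 Pa.

1.37 ksi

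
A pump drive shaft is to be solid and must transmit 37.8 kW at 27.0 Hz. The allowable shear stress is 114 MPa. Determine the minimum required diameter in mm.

ω = 2π·27.0 = 169.6 rad/s, so T = P/ω = 37.8×10³ / 169.6 = 222.8 N·m.
For a solid shaft τ_max = 16T/(πd³), so d = (16T/(π τ_allow))^(1/3) = (16·222.8/(π·1.14×10^8))^(1/3) = 0.02151 m.

21.5 mm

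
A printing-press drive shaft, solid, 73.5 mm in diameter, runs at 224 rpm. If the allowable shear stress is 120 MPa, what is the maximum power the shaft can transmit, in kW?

J = πd⁴/32 = π(0.0735)⁴/32 = 2.865×10^-6 m⁴.
T_max = τ_allow·J/r = 1.20×10^8 × 2.865×10^-6 / 0.0367 = 9356 N·m.
ω = 2π·224/60 = 23.46 rad/s, so P_max = T_max·ω = 2.195×10^5 W.

219 kW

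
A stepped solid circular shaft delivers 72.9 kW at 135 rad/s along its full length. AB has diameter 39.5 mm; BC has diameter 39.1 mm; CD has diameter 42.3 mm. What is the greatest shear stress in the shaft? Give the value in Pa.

4.60e7 Pa

ω = 135 rad/s, so T = P/ω = 72.9×10³ / 135.0 = 540.0 N·m.
Under the same torque, τ_max = 16T/(πd³) is largest where d is smallest — segment BC (d = 39.1 mm).
τ_max = 16·540.0/(π·(0.0391)³) = 4.601×10^7 Pa.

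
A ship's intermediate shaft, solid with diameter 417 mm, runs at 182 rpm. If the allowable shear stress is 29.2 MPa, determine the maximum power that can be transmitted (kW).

7920 kW

J = πd⁴/32 = π(0.417)⁴/32 = 2.969×10^-3 m⁴.
T_max = τ_allow·J/r = 2.92×10^7 × 2.969×10^-3 / 0.208 = 415700 N·m.
ω = 2π·182/60 = 19.06 rad/s, so P_max = T_max·ω = 7.924×10^6 W.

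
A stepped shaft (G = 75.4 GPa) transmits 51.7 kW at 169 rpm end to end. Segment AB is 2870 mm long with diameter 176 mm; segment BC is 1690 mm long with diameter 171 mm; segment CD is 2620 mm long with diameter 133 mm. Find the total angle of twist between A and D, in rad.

0.00526 rad

ω = 2π·169/60 = 17.70 rad/s, so T = P/ω = 51.7×10³ / 17.70 = 2921 N·m.
J_AB = π(0.176)⁴/32 = 9.42×10^-5 m⁴; J_BC = π(0.171)⁴/32 = 8.39×10^-5 m⁴; J_CD = π(0.133)⁴/32 = 3.07×10^-5 m⁴.
θ = (T/G)·Σ L_i/J_i = (2921/75.4×10⁹)·(2.87/9.42×10^-5 + 1.69/8.39×10^-5 + 2.62/3.07×10^-5) = 5.265×10^-3 rad.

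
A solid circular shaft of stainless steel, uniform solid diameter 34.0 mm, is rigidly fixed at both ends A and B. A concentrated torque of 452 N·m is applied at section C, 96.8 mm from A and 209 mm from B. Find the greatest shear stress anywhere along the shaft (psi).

With uniform GJ and both ends fixed, compatibility θ_AC = θ_CB gives T_A·a = T_B·b, together with T_A + T_B = T₀.
T_A = T₀·b/(a+b) = 452.0·209/305.8 = 308.9 N·m; T_B = 143.1 N·m.
τ in each portion: τ_AC = 4.00×10^7 Pa, τ_CB = 1.85×10^7 Pa; maximum is in AC.
τ_max = T_AC·r/J = 308.9·0.0170/1.31×10^-7 = 4.003×10^7 Pa.

5810 psi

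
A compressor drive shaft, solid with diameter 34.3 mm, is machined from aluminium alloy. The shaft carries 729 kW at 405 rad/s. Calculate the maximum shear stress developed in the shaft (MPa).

227 MPa

ω = 405 rad/s, so T = P/ω = 729×10³ / 405.0 = 1800 N·m.
J = πd⁴/32 = π(0.0343)⁴/32 = 1.359×10^-7 m⁴.
τ_max = T·r/J = 1800 × 0.0171 / 1.359×10^-7 = 2.272×10^8 Pa.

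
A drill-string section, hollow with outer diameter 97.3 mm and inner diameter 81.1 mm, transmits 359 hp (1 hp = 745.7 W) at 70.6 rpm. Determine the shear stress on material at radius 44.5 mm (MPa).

354 MPa

ω = 2π·70.6/60 = 7.393 rad/s, so T = P/ω = 359×745.7 / 7.393 = 36210 N·m.
J = π(d_o⁴ − d_i⁴)/32 = π(0.0973⁴ − 0.0811⁴)/32 = 4.552×10^-6 m⁴.
Shear stress varies linearly with radius: τ = T·r/J = 36210 × 0.0445 / 4.552×10^-6 = 3.540×10^8 Pa.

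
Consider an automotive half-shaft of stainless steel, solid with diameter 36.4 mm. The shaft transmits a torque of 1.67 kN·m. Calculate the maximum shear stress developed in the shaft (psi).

25600 psi

J = πd⁴/32 = π(0.0364)⁴/32 = 1.723×10^-7 m⁴.
τ_max = T·r/J = 1670 × 0.0182 / 1.723×10^-7 = 1.764×10^8 Pa.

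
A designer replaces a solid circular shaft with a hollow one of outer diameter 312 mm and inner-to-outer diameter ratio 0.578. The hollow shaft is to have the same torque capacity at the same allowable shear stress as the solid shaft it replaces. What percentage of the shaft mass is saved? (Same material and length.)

Equal τ_max and T ⇒ the solid shaft needs d_s³ = d_o³(1−k⁴), so d_s = 312·(1−0.578⁴)^(1/3) = 299.9 mm.
Area ratio A_h/A_s = d_o²(1−k²)/d_s² = (1−k²)/(1−k⁴)^(2/3) = 0.7206.
Mass saving = 1 − 0.7206 = 27.9 %.

27.9 %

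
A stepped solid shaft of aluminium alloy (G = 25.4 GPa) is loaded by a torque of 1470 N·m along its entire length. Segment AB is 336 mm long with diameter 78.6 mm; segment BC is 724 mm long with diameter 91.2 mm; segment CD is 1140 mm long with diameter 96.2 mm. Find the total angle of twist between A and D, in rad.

0.0192 rad

J_AB = π(0.0786)⁴/32 = 3.75×10^-6 m⁴; J_BC = π(0.0912)⁴/32 = 6.79×10^-6 m⁴; J_CD = π(0.0962)⁴/32 = 8.41×10^-6 m⁴.
θ = (T/G)·Σ L_i/J_i = (1470/25.4×10⁹)·(0.336/3.75×10^-6 + 0.724/6.79×10^-6 + 1.14/8.41×10^-6) = 0.01921 rad.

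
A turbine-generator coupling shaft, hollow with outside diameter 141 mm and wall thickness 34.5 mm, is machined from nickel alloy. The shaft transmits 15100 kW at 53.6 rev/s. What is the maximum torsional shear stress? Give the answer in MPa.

ω = 2π·53.6 = 336.8 rad/s, so T = P/ω = 15100×10³ / 336.8 = 44840 N·m.
J = π(d_o⁴ − d_i⁴)/32 = π(0.141⁴ − 0.0720⁴)/32 = 3.617×10^-5 m⁴.
τ_max = T·r/J = 44840 × 0.0705 / 3.617×10^-5 = 8.740×10^7 Pa.

87.4 MPa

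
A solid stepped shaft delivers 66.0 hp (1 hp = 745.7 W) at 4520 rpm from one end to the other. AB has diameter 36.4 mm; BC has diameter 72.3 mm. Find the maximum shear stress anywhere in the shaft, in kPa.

ω = 2π·4520/60 = 473.3 rad/s, so T = P/ω = 66.0×745.7 / 473.3 = 104.0 N·m.
Under the same torque, τ_max = 16T/(πd³) is largest where d is smallest — segment AB (d = 36.4 mm).
τ_max = 16·104.0/(π·(0.0364)³) = 1.098×10^7 Pa.

11000 kPa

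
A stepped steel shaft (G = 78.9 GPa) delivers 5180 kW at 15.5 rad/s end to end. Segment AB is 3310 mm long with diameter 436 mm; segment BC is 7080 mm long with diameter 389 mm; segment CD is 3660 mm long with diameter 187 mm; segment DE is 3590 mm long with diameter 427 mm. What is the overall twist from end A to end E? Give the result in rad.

ω = 15.5 rad/s, so T = P/ω = 5180×10³ / 15.50 = 334200 N·m.
J_AB = π(0.436)⁴/32 = 3.55×10^-3 m⁴; J_BC = π(0.389)⁴/32 = 2.25×10^-3 m⁴; J_CD = π(0.187)⁴/32 = 1.20×10^-4 m⁴; J_DE = π(0.427)⁴/32 = 3.26×10^-3 m⁴.
θ = (T/G)·Σ L_i/J_i = (334200/78.9×10⁹)·(3.31/3.55×10^-3 + 7.08/2.25×10^-3 + 3.66/1.20×10^-4 + 3.59/3.26×10^-3) = 0.1511 rad.

0.151 rad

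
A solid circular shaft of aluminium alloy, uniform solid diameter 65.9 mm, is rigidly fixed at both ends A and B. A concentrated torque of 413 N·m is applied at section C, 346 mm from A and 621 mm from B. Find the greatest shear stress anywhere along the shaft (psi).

685 psi

With uniform GJ and both ends fixed, compatibility θ_AC = θ_CB gives T_A·a = T_B·b, together with T_A + T_B = T₀.
T_A = T₀·b/(a+b) = 413.0·621/967.0 = 265.2 N·m; T_B = 147.8 N·m.
τ in each portion: τ_AC = 4.72×10^6 Pa, τ_CB = 2.63×10^6 Pa; maximum is in AC.
τ_max = T_AC·r/J = 265.2·0.0330/1.85×10^-6 = 4.720×10^6 Pa.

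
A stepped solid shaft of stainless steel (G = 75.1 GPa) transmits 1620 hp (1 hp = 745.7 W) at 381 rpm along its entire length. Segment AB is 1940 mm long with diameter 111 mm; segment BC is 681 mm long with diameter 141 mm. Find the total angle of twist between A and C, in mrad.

ω = 2π·381/60 = 39.90 rad/s, so T = P/ω = 1620×745.7 / 39.90 = 30280 N·m.
J_AB = π(0.111)⁴/32 = 1.49×10^-5 m⁴; J_BC = π(0.141)⁴/32 = 3.88×10^-5 m⁴.
θ = (T/G)·Σ L_i/J_i = (30280/75.1×10⁹)·(1.94/1.49×10^-5 + 0.681/3.88×10^-5) = 0.05956 rad.

59.6 mrad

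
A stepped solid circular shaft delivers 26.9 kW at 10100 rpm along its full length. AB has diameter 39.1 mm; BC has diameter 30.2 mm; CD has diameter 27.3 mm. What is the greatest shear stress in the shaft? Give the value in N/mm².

ω = 2π·10100/60 = 1058 rad/s, so T = P/ω = 26.9×10³ / 1058 = 25.43 N·m.
Under the same torque, τ_max = 16T/(πd³) is largest where d is smallest — segment CD (d = 27.3 mm).
τ_max = 16·25.43/(π·(0.0273)³) = 6.366×10^6 Pa.

6.37 N/mm²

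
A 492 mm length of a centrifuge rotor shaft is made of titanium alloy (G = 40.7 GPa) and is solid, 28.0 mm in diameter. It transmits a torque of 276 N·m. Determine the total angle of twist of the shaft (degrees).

J = πd⁴/32 = π(0.0280)⁴/32 = 6.034×10^-8 m⁴.
θ = T·L/(G·J) = 276.0 × 0.492 / (40.7×10⁹ × 6.034×10^-8) = 0.05529 rad.

3.17°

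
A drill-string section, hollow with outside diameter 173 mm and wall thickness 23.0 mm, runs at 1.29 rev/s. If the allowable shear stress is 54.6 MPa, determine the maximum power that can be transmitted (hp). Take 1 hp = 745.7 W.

J = π(d_o⁴ − d_i⁴)/32 = π(0.173⁴ − 0.127⁴)/32 = 6.240×10^-5 m⁴.
T_max = τ_allow·J/r = 5.46×10^7 × 6.240×10^-5 / 0.0865 = 39390 N·m.
ω = 2π·1.29 = 8.105 rad/s, so P_max = T_max·ω = 3.192×10^5 W.

428 hp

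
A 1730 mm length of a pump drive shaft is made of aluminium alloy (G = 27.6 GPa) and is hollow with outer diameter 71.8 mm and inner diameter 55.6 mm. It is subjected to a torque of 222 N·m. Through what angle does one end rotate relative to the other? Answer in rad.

0.00833 rad

J = π(d_o⁴ − d_i⁴)/32 = π(0.0718⁴ − 0.0556⁴)/32 = 1.671×10^-6 m⁴.
θ = T·L/(G·J) = 222.0 × 1.73 / (27.6×10⁹ × 1.671×10^-6) = 8.328×10^-3 rad.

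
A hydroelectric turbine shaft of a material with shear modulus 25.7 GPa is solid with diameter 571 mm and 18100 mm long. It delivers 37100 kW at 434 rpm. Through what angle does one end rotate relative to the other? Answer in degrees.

3.16°

ω = 2π·434/60 = 45.45 rad/s, so T = P/ω = 37100×10³ / 45.45 = 816300 N·m.
J = πd⁴/32 = π(0.571)⁴/32 = 0.01044 m⁴.
θ = T·L/(G·J) = 816300 × 18.1 / (25.7×10⁹ × 0.01044) = 0.05509 rad.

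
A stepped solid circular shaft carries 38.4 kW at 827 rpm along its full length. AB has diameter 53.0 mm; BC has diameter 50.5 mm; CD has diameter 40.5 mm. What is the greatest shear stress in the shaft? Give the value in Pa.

ω = 2π·827/60 = 86.60 rad/s, so T = P/ω = 38.4×10³ / 86.60 = 443.4 N·m.
Under the same torque, τ_max = 16T/(πd³) is largest where d is smallest — segment CD (d = 40.5 mm).
τ_max = 16·443.4/(π·(0.0405)³) = 3.399×10^7 Pa.

3.40e7 Pa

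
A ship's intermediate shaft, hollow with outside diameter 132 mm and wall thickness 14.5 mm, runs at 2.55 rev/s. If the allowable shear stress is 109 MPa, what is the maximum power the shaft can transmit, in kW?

496 kW

J = π(d_o⁴ − d_i⁴)/32 = π(0.132⁴ − 0.103⁴)/32 = 1.876×10^-5 m⁴.
T_max = τ_allow·J/r = 1.09×10^8 × 1.876×10^-5 / 0.0660 = 30980 N·m.
ω = 2π·2.55 = 16.02 rad/s, so P_max = T_max·ω = 4.963×10^5 W.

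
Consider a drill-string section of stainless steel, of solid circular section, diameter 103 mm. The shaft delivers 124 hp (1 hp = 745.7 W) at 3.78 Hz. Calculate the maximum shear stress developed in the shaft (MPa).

18.1 MPa

ω = 2π·3.78 = 23.75 rad/s, so T = P/ω = 124×745.7 / 23.75 = 3893 N·m.
J = πd⁴/32 = π(0.103)⁴/32 = 1.105×10^-5 m⁴.
τ_max = T·r/J = 3893 × 0.0515 / 1.105×10^-5 = 1.815×10^7 Pa.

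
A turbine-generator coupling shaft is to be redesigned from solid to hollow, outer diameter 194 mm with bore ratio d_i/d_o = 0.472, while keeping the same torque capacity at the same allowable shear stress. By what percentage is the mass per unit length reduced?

19.6 %

Equal τ_max and T ⇒ the solid shaft needs d_s³ = d_o³(1−k⁴), so d_s = 194·(1−0.472⁴)^(1/3) = 190.7 mm.
Area ratio A_h/A_s = d_o²(1−k²)/d_s² = (1−k²)/(1−k⁴)^(2/3) = 0.8040.
Mass saving = 1 − 0.8040 = 19.6 %.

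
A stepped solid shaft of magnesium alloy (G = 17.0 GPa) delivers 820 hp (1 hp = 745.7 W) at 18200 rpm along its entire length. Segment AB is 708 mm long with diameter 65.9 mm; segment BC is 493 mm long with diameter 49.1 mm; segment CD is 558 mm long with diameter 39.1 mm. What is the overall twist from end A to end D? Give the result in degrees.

ω = 2π·18200/60 = 1906 rad/s, so T = P/ω = 820×745.7 / 1906 = 320.8 N·m.
J_AB = π(0.0659)⁴/32 = 1.85×10^-6 m⁴; J_BC = π(0.0491)⁴/32 = 5.71×10^-7 m⁴; J_CD = π(0.0391)⁴/32 = 2.29×10^-7 m⁴.
θ = (T/G)·Σ L_i/J_i = (320.8/17.0×10⁹)·(0.708/1.85×10^-6 + 0.493/5.71×10^-7 + 0.558/2.29×10^-7) = 0.06942 rad.

3.98°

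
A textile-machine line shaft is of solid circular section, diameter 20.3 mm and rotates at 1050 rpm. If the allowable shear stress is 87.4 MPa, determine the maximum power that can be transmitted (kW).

15.8 kW

J = πd⁴/32 = π(0.0203)⁴/32 = 1.667×10^-8 m⁴.
T_max = τ_allow·J/r = 8.74×10^7 × 1.667×10^-8 / 0.0102 = 143.6 N·m.
ω = 2π·1050/60 = 110.0 rad/s, so P_max = T_max·ω = 1.579×10^4 W.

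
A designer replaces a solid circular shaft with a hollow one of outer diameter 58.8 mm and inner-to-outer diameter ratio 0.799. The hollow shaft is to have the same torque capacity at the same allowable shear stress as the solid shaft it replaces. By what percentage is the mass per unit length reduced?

48.7 %

Equal τ_max and T ⇒ the solid shaft needs d_s³ = d_o³(1−k⁴), so d_s = 58.8·(1−0.799⁴)^(1/3) = 49.38 mm.
Area ratio A_h/A_s = d_o²(1−k²)/d_s² = (1−k²)/(1−k⁴)^(2/3) = 0.5126.
Mass saving = 1 − 0.5126 = 48.7 %.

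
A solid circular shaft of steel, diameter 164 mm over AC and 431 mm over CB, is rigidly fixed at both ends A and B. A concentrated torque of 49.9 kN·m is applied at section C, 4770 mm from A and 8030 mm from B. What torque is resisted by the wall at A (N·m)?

Compatibility: T_A·a/J_AC = T_B·b/J_CB with T_A + T_B = T₀.
J_AC = 7.10×10^-5 m⁴, J_CB = 3.39×10^-3 m⁴, so T_A = T₀·(J_AC/a)/((J_AC/a)+(J_CB/b)) = 1701 N·m, T_B = 48200 N·m.

1700 N·m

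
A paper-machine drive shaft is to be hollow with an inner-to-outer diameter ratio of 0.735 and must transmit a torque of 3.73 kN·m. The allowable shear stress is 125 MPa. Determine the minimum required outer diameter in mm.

59.9 mm

For a hollow shaft with d_i/d_o = 0.735: τ_max = 16T/(π d_o³ (1−k⁴)), so d_o = [16T/(π τ_allow (1−k⁴))]^(1/3) = [16·3730/(π·1.25×10^8·0.7082)]^(1/3) = 0.05987 m.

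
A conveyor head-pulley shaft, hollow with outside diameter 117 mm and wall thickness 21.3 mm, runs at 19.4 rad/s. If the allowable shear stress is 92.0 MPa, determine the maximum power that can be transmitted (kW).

470 kW

J = π(d_o⁴ − d_i⁴)/32 = π(0.117⁴ − 0.0744⁴)/32 = 1.539×10^-5 m⁴.
T_max = τ_allow·J/r = 9.20×10^7 × 1.539×10^-5 / 0.0585 = 24200 N·m.
ω = 19.4 rad/s, so P_max = T_max·ω = 4.695×10^5 W.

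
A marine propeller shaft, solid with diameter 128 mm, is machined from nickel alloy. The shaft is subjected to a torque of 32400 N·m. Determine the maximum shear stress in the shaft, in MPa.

78.7 MPa

J = πd⁴/32 = π(0.128)⁴/32 = 2.635×10^-5 m⁴.
τ_max = T·r/J = 32400 × 0.0640 / 2.635×10^-5 = 7.868×10^7 Pa.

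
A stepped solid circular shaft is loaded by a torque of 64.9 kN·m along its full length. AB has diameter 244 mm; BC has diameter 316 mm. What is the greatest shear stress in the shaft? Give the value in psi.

Under the same torque, τ_max = 16T/(πd³) is largest where d is smallest — segment AB (d = 244 mm).
τ_max = 16·64900/(π·(0.244)³) = 2.275×10^7 Pa.

3300 psi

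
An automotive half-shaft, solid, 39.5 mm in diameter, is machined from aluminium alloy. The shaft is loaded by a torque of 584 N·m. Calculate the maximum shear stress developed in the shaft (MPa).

J = πd⁴/32 = π(0.0395)⁴/32 = 2.390×10^-7 m⁴.
τ_max = T·r/J = 584.0 × 0.0198 / 2.390×10^-7 = 4.826×10^7 Pa.

48.3 MPa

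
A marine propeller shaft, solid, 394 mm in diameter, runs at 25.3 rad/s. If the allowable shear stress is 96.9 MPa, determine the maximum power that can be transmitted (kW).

J = πd⁴/32 = π(0.394)⁴/32 = 2.366×10^-3 m⁴.
T_max = τ_allow·J/r = 9.69×10^7 × 2.366×10^-3 / 0.197 = 1.164e6 N·m.
ω = 25.3 rad/s, so P_max = T_max·ω = 2.944×10^7 W.

29400 kW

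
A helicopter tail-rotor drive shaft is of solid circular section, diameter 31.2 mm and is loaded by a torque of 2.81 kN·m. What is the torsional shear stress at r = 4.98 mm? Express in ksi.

21.8 ksi

J = πd⁴/32 = π(0.0312)⁴/32 = 9.303×10^-8 m⁴.
Shear stress varies linearly with radius: τ = T·r/J = 2810 × 0.00498 / 9.303×10^-8 = 1.504×10^8 Pa.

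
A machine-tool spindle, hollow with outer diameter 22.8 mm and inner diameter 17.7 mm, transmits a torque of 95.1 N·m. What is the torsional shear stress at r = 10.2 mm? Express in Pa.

5.74e7 Pa

J = π(d_o⁴ − d_i⁴)/32 = π(0.0228⁴ − 0.0177⁴)/32 = 1.689×10^-8 m⁴.
Shear stress varies linearly with radius: τ = T·r/J = 95.10 × 0.0102 / 1.689×10^-8 = 5.742×10^7 Pa.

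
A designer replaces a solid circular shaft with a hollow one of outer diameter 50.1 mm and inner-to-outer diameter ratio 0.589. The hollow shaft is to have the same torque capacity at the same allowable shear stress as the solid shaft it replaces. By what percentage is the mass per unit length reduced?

28.9 %

Equal τ_max and T ⇒ the solid shaft needs d_s³ = d_o³(1−k⁴), so d_s = 50.1·(1−0.589⁴)^(1/3) = 48.00 mm.
Area ratio A_h/A_s = d_o²(1−k²)/d_s² = (1−k²)/(1−k⁴)^(2/3) = 0.7114.
Mass saving = 1 − 0.7114 = 28.9 %.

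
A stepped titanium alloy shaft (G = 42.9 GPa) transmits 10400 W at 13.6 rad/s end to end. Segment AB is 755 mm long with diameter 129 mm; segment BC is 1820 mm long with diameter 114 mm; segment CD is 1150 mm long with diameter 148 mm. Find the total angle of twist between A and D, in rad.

0.00289 rad

ω = 13.6 rad/s, so T = P/ω = 10400 / 13.60 = 764.7 N·m.
J_AB = π(0.129)⁴/32 = 2.72×10^-5 m⁴; J_BC = π(0.114)⁴/32 = 1.66×10^-5 m⁴; J_CD = π(0.148)⁴/32 = 4.71×10^-5 m⁴.
θ = (T/G)·Σ L_i/J_i = (764.7/42.9×10⁹)·(0.755/2.72×10^-5 + 1.82/1.66×10^-5 + 1.15/4.71×10^-5) = 2.887×10^-3 rad.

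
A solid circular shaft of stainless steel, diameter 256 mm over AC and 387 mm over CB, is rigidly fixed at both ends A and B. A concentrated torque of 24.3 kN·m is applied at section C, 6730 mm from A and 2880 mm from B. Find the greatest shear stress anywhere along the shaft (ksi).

Compatibility: T_A·a/J_AC = T_B·b/J_CB with T_A + T_B = T₀.
J_AC = 4.22×10^-4 m⁴, J_CB = 2.20×10^-3 m⁴, so T_A = T₀·(J_AC/a)/((J_AC/a)+(J_CB/b)) = 1840 N·m, T_B = 22460 N·m.
τ in each portion: τ_AC = 5.59×10^5 Pa, τ_CB = 1.97×10^6 Pa; maximum is in CB.
τ_max = T_CB·r/J = 22460·0.194/2.20×10^-3 = 1.974×10^6 Pa.

0.286 ksi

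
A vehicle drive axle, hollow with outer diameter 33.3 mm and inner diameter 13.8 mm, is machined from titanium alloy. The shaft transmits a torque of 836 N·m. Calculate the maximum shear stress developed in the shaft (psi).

J = π(d_o⁴ − d_i⁴)/32 = π(0.0333⁴ − 0.0138⁴)/32 = 1.172×10^-7 m⁴.
τ_max = T·r/J = 836.0 × 0.0166 / 1.172×10^-7 = 1.188×10^8 Pa.

17200 psi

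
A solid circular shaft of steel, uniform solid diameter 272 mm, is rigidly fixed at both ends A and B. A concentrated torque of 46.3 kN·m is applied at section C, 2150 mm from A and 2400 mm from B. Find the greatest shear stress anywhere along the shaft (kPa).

6180 kPa

With uniform GJ and both ends fixed, compatibility θ_AC = θ_CB gives T_A·a = T_B·b, together with T_A + T_B = T₀.
T_A = T₀·b/(a+b) = 46300·2400/4550 = 24420 N·m; T_B = 21880 N·m.
τ in each portion: τ_AC = 6.18×10^6 Pa, τ_CB = 5.54×10^6 Pa; maximum is in AC.
τ_max = T_AC·r/J = 24420·0.136/5.37×10^-4 = 6.181×10^6 Pa.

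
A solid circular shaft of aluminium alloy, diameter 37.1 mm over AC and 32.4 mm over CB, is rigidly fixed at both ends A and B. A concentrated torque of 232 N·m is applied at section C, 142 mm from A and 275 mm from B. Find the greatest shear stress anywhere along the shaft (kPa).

Compatibility: T_A·a/J_AC = T_B·b/J_CB with T_A + T_B = T₀.
J_AC = 1.86×10^-7 m⁴, J_CB = 1.08×10^-7 m⁴, so T_A = T₀·(J_AC/a)/((J_AC/a)+(J_CB/b)) = 178.4 N·m, T_B = 53.59 N·m.
τ in each portion: τ_AC = 1.78×10^7 Pa, τ_CB = 8.02×10^6 Pa; maximum is in AC.
τ_max = T_AC·r/J = 178.4·0.0186/1.86×10^-7 = 1.779×10^7 Pa.

17800 kPa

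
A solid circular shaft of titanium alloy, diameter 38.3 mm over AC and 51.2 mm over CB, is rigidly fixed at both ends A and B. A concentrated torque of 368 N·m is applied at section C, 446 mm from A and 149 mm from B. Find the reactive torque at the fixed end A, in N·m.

Compatibility: T_A·a/J_AC = T_B·b/J_CB with T_A + T_B = T₀.
J_AC = 2.11×10^-7 m⁴, J_CB = 6.75×10^-7 m⁴, so T_A = T₀·(J_AC/a)/((J_AC/a)+(J_CB/b)) = 34.85 N·m, T_B = 333.1 N·m.

34.9 N·m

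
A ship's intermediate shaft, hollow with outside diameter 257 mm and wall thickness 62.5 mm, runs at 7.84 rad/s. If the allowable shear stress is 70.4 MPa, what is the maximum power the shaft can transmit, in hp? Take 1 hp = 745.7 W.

J = π(d_o⁴ − d_i⁴)/32 = π(0.257⁴ − 0.132⁴)/32 = 3.985×10^-4 m⁴.
T_max = τ_allow·J/r = 7.04×10^7 × 3.985×10^-4 / 0.129 = 218300 N·m.
ω = 7.84 rad/s, so P_max = T_max·ω = 1.712×10^6 W.

2300 hp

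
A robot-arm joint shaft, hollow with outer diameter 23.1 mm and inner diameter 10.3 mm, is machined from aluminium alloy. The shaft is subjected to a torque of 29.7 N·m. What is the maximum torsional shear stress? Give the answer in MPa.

J = π(d_o⁴ − d_i⁴)/32 = π(0.0231⁴ − 0.0103⁴)/32 = 2.685×10^-8 m⁴.
τ_max = T·r/J = 29.70 × 0.0116 / 2.685×10^-8 = 1.278×10^7 Pa.

12.8 MPa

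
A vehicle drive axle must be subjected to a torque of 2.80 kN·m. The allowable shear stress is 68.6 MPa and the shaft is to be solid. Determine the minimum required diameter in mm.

59.2 mm

For a solid shaft τ_max = 16T/(πd³), so d = (16T/(π τ_allow))^(1/3) = (16·2800/(π·6.86×10^7))^(1/3) = 0.05924 m.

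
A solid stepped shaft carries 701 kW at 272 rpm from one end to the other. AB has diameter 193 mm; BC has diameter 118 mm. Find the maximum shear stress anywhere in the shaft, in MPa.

76.3 MPa

ω = 2π·272/60 = 28.48 rad/s, so T = P/ω = 701×10³ / 28.48 = 24610 N·m.
Under the same torque, τ_max = 16T/(πd³) is largest where d is smallest — segment BC (d = 118 mm).
τ_max = 16·24610/(π·(0.118)³) = 7.629×10^7 Pa.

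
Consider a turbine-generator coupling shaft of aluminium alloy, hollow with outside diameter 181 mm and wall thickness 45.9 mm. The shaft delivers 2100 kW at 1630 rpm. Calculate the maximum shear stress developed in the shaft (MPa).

ω = 2π·1630/60 = 170.7 rad/s, so T = P/ω = 2100×10³ / 170.7 = 12300 N·m.
J = π(d_o⁴ − d_i⁴)/32 = π(0.181⁴ − 0.0892⁴)/32 = 9.915×10^-5 m⁴.
τ_max = T·r/J = 12300 × 0.0905 / 9.915×10^-5 = 1.123×10^7 Pa.

11.2 MPa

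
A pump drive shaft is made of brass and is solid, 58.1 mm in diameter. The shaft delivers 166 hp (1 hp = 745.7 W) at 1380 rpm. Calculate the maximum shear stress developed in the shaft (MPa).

22.2 MPa

ω = 2π·1380/60 = 144.5 rad/s, so T = P/ω = 166×745.7 / 144.5 = 856.6 N·m.
J = πd⁴/32 = π(0.0581)⁴/32 = 1.119×10^-6 m⁴.
τ_max = T·r/J = 856.6 × 0.0290 / 1.119×10^-6 = 2.224×10^7 Pa.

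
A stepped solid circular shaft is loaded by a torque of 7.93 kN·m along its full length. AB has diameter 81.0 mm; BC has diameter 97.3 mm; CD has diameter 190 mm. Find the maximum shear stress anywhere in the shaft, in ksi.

Under the same torque, τ_max = 16T/(πd³) is largest where d is smallest — segment AB (d = 81.0 mm).
τ_max = 16·7930/(π·(0.0810)³) = 7.600×10^7 Pa.

11.0 ksi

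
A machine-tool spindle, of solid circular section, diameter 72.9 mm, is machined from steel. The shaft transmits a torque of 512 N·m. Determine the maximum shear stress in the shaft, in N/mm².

6.73 N/mm²

J = πd⁴/32 = π(0.0729)⁴/32 = 2.773×10^-6 m⁴.
τ_max = T·r/J = 512.0 × 0.0365 / 2.773×10^-6 = 6.731×10^6 Pa.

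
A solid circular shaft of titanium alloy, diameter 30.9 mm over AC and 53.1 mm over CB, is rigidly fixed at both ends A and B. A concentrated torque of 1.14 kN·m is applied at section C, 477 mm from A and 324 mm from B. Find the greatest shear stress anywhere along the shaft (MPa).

Compatibility: T_A·a/J_AC = T_B·b/J_CB with T_A + T_B = T₀.
J_AC = 8.95×10^-8 m⁴, J_CB = 7.81×10^-7 m⁴, so T_A = T₀·(J_AC/a)/((J_AC/a)+(J_CB/b)) = 82.38 N·m, T_B = 1058 N·m.
τ in each portion: τ_AC = 1.42×10^7 Pa, τ_CB = 3.60×10^7 Pa; maximum is in CB.
τ_max = T_CB·r/J = 1058·0.0266/7.81×10^-7 = 3.598×10^7 Pa.

36.0 MPa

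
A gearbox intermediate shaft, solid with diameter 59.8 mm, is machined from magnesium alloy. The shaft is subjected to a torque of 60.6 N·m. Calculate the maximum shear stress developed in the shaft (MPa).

1.44 MPa

J = πd⁴/32 = π(0.0598)⁴/32 = 1.255×10^-6 m⁴.
τ_max = T·r/J = 60.60 × 0.0299 / 1.255×10^-6 = 1.443×10^6 Pa.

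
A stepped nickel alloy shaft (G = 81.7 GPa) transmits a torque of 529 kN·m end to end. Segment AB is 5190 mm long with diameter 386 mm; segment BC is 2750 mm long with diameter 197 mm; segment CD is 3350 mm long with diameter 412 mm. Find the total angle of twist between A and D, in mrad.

J_AB = π(0.386)⁴/32 = 2.18×10^-3 m⁴; J_BC = π(0.197)⁴/32 = 1.48×10^-4 m⁴; J_CD = π(0.412)⁴/32 = 2.83×10^-3 m⁴.
θ = (T/G)·Σ L_i/J_i = (529000/81.7×10⁹)·(5.19/2.18×10^-3 + 2.75/1.48×10^-4 + 3.35/2.83×10^-3) = 0.1435 rad.

144 mrad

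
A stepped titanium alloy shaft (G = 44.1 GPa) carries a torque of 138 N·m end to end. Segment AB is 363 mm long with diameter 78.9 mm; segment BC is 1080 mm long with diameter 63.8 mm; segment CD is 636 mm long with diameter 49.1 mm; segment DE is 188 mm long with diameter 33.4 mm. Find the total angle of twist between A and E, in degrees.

0.612°

J_AB = π(0.0789)⁴/32 = 3.80×10^-6 m⁴; J_BC = π(0.0638)⁴/32 = 1.63×10^-6 m⁴; J_CD = π(0.0491)⁴/32 = 5.71×10^-7 m⁴; J_DE = π(0.0334)⁴/32 = 1.22×10^-7 m⁴.
θ = (T/G)·Σ L_i/J_i = (138.0/44.1×10⁹)·(0.363/3.80×10^-6 + 1.08/1.63×10^-6 + 0.636/5.71×10^-7 + 0.188/1.22×10^-7) = 0.01068 rad.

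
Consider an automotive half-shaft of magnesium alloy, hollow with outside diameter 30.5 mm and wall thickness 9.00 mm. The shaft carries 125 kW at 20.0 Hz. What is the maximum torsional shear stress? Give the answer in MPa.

ω = 2π·20.0 = 125.7 rad/s, so T = P/ω = 125×10³ / 125.7 = 994.7 N·m.
J = π(d_o⁴ − d_i⁴)/32 = π(0.0305⁴ − 0.0125⁴)/32 = 8.256×10^-8 m⁴.
τ_max = T·r/J = 994.7 × 0.0152 / 8.256×10^-8 = 1.837×10^8 Pa.

184 MPa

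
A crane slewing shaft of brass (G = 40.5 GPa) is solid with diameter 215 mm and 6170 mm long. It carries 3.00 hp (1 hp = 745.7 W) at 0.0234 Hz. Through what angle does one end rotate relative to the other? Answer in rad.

0.0111 rad

ω = 2π·0.0234 = 0.1470 rad/s, so T = P/ω = 3.00×745.7 / 0.1470 = 15220 N·m.
J = πd⁴/32 = π(0.215)⁴/32 = 2.098×10^-4 m⁴.
θ = T·L/(G·J) = 15220 × 6.17 / (40.5×10⁹ × 2.098×10^-4) = 0.01105 rad.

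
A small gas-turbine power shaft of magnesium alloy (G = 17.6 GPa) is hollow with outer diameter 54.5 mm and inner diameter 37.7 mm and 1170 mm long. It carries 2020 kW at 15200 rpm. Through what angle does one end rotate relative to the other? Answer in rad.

0.126 rad

ω = 2π·15200/60 = 1592 rad/s, so T = P/ω = 2020×10³ / 1592 = 1269 N·m.
J = π(d_o⁴ − d_i⁴)/32 = π(0.0545⁴ − 0.0377⁴)/32 = 6.678×10^-7 m⁴.
θ = T·L/(G·J) = 1269 × 1.17 / (17.6×10⁹ × 6.678×10^-7) = 0.1263 rad.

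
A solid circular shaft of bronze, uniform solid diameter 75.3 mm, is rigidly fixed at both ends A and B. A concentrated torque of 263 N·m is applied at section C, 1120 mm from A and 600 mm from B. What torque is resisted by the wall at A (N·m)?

91.7 N·m

With uniform GJ and both ends fixed, compatibility θ_AC = θ_CB gives T_A·a = T_B·b, together with T_A + T_B = T₀.
T_A = T₀·b/(a+b) = 263.0·600/1720 = 91.74 N·m; T_B = 171.3 N·m.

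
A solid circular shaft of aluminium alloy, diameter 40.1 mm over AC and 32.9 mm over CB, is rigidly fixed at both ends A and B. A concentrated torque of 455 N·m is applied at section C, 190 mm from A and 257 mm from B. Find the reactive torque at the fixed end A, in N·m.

Compatibility: T_A·a/J_AC = T_B·b/J_CB with T_A + T_B = T₀.
J_AC = 2.54×10^-7 m⁴, J_CB = 1.15×10^-7 m⁴, so T_A = T₀·(J_AC/a)/((J_AC/a)+(J_CB/b)) = 340.8 N·m, T_B = 114.2 N·m.

341 N·m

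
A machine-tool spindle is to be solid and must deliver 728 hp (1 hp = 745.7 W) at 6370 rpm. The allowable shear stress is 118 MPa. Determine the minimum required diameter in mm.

ω = 2π·6370/60 = 667.1 rad/s, so T = P/ω = 728×745.7 / 667.1 = 813.8 N·m.
For a solid shaft τ_max = 16T/(πd³), so d = (16T/(π τ_allow))^(1/3) = (16·813.8/(π·1.18×10^8))^(1/3) = 0.03275 m.

32.7 mm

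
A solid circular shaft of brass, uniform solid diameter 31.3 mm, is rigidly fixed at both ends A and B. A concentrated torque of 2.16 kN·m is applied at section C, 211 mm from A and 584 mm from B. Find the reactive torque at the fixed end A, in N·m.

1590 N·m

With uniform GJ and both ends fixed, compatibility θ_AC = θ_CB gives T_A·a = T_B·b, together with T_A + T_B = T₀.
T_A = T₀·b/(a+b) = 2160·584/795.0 = 1587 N·m; T_B = 573.3 N·m.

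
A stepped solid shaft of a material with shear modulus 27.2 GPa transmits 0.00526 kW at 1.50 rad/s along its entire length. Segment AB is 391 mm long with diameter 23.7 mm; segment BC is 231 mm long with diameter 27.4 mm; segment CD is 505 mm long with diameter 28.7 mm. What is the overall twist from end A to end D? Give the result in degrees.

0.180°

ω = 1.50 rad/s, so T = P/ω = 0.00526×10³ / 1.500 = 3.507 N·m.
J_AB = π(0.0237)⁴/32 = 3.10×10^-8 m⁴; J_BC = π(0.0274)⁴/32 = 5.53×10^-8 m⁴; J_CD = π(0.0287)⁴/32 = 6.66×10^-8 m⁴.
θ = (T/G)·Σ L_i/J_i = (3.507/27.2×10⁹)·(0.391/3.10×10^-8 + 0.231/5.53×10^-8 + 0.505/6.66×10^-8) = 3.143×10^-3 rad.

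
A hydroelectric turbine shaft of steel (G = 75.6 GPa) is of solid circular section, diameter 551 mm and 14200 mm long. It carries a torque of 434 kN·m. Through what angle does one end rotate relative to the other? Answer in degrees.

J = πd⁴/32 = π(0.551)⁴/32 = 9.049×10^-3 m⁴.
θ = T·L/(G·J) = 434000 × 14.2 / (75.6×10⁹ × 9.049×10^-3) = 9.008×10^-3 rad.

0.516°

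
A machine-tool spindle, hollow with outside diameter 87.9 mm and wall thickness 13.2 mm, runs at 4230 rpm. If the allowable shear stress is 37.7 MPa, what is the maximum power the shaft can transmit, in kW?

1690 kW

J = π(d_o⁴ − d_i⁴)/32 = π(0.0879⁴ − 0.0615⁴)/32 = 4.456×10^-6 m⁴.
T_max = τ_allow·J/r = 3.77×10^7 × 4.456×10^-6 / 0.0440 = 3823 N·m.
ω = 2π·4230/60 = 443.0 rad/s, so P_max = T_max·ω = 1.693×10^6 W.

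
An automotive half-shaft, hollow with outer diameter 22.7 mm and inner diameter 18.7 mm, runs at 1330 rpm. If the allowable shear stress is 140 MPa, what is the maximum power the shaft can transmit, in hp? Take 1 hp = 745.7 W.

32.4 hp

J = π(d_o⁴ − d_i⁴)/32 = π(0.0227⁴ − 0.0187⁴)/32 = 1.406×10^-8 m⁴.
T_max = τ_allow·J/r = 1.40×10^8 × 1.406×10^-8 / 0.0113 = 173.5 N·m.
ω = 2π·1330/60 = 139.3 rad/s, so P_max = T_max·ω = 2.416×10^4 W.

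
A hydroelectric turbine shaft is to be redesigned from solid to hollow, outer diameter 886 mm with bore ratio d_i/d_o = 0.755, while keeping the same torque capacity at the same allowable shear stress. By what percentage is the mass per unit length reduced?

Equal τ_max and T ⇒ the solid shaft needs d_s³ = d_o³(1−k⁴), so d_s = 886·(1−0.755⁴)^(1/3) = 777.2 mm.
Area ratio A_h/A_s = d_o²(1−k²)/d_s² = (1−k²)/(1−k⁴)^(2/3) = 0.5587.
Mass saving = 1 − 0.5587 = 44.1 %.

44.1 %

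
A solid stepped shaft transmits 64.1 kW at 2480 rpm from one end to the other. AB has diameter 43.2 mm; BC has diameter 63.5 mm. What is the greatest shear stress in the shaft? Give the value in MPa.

15.6 MPa

ω = 2π·2480/60 = 259.7 rad/s, so T = P/ω = 64.1×10³ / 259.7 = 246.8 N·m.
Under the same torque, τ_max = 16T/(πd³) is largest where d is smallest — segment AB (d = 43.2 mm).
τ_max = 16·246.8/(π·(0.0432)³) = 1.559×10^7 Pa.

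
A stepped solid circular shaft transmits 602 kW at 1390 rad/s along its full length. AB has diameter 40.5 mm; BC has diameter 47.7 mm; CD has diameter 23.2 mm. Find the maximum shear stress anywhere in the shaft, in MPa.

ω = 1390 rad/s, so T = P/ω = 602×10³ / 1390 = 433.1 N·m.
Under the same torque, τ_max = 16T/(πd³) is largest where d is smallest — segment CD (d = 23.2 mm).
τ_max = 16·433.1/(π·(0.0232)³) = 1.766×10^8 Pa.

177 MPa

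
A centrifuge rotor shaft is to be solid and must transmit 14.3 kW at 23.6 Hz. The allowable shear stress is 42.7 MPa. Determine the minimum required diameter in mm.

22.6 mm

ω = 2π·23.6 = 148.3 rad/s, so T = P/ω = 14.3×10³ / 148.3 = 96.44 N·m.
For a solid shaft τ_max = 16T/(πd³), so d = (16T/(π τ_allow))^(1/3) = (16·96.44/(π·4.27×10^7))^(1/3) = 0.02257 m.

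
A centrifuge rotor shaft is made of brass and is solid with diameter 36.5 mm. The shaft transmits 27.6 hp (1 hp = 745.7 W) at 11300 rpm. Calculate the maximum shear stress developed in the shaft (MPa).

1.82 MPa

ω = 2π·11300/60 = 1183 rad/s, so T = P/ω = 27.6×745.7 / 1183 = 17.39 N·m.
J = πd⁴/32 = π(0.0365)⁴/32 = 1.742×10^-7 m⁴.
τ_max = T·r/J = 17.39 × 0.0182 / 1.742×10^-7 = 1.822×10^6 Pa.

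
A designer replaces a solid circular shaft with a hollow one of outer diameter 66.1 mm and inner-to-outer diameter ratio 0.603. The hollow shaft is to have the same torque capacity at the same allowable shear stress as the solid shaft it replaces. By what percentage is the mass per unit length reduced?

Equal τ_max and T ⇒ the solid shaft needs d_s³ = d_o³(1−k⁴), so d_s = 66.1·(1−0.603⁴)^(1/3) = 63.05 mm.
Area ratio A_h/A_s = d_o²(1−k²)/d_s² = (1−k²)/(1−k⁴)^(2/3) = 0.6995.
Mass saving = 1 − 0.6995 = 30.1 %.

30.1 %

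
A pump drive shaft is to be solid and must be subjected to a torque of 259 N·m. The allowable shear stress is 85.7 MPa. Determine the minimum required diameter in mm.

For a solid shaft τ_max = 16T/(πd³), so d = (16T/(π τ_allow))^(1/3) = (16·259.0/(π·8.57×10^7))^(1/3) = 0.02487 m.

24.9 mm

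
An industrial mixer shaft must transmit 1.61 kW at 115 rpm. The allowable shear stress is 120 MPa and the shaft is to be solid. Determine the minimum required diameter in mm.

17.8 mm

ω = 2π·115/60 = 12.04 rad/s, so T = P/ω = 1.61×10³ / 12.04 = 133.7 N·m.
For a solid shaft τ_max = 16T/(πd³), so d = (16T/(π τ_allow))^(1/3) = (16·133.7/(π·1.20×10^8))^(1/3) = 0.01784 m.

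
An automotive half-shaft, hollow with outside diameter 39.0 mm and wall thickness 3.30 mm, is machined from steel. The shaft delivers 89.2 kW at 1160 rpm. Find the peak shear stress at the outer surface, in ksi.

17.5 ksi

ω = 2π·1160/60 = 121.5 rad/s, so T = P/ω = 89.2×10³ / 121.5 = 734.3 N·m.
J = π(d_o⁴ − d_i⁴)/32 = π(0.0390⁴ − 0.0324⁴)/32 = 1.189×10^-7 m⁴.
τ_max = T·r/J = 734.3 × 0.0195 / 1.189×10^-7 = 1.204×10^8 Pa.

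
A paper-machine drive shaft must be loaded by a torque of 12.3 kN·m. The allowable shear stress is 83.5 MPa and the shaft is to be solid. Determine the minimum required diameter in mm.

90.9 mm

For a solid shaft τ_max = 16T/(πd³), so d = (16T/(π τ_allow))^(1/3) = (16·12300/(π·8.35×10^7))^(1/3) = 0.09086 m.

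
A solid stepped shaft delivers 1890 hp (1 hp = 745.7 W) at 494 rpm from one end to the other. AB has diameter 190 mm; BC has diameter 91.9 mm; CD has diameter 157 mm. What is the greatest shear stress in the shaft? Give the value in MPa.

179 MPa

ω = 2π·494/60 = 51.73 rad/s, so T = P/ω = 1890×745.7 / 51.73 = 27240 N·m.
Under the same torque, τ_max = 16T/(πd³) is largest where d is smallest — segment BC (d = 91.9 mm).
τ_max = 16·27240/(π·(0.0919)³) = 1.788×10^8 Pa.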